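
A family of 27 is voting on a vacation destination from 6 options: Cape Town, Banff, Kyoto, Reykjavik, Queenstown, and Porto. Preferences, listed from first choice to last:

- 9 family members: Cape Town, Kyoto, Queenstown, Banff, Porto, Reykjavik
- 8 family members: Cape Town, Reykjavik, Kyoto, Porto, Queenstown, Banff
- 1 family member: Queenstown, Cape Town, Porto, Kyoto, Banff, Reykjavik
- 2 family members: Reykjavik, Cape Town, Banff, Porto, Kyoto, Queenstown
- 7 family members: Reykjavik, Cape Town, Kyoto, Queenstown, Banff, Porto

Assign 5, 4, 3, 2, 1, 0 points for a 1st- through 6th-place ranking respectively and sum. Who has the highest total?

Cape Town: 9·5 + 8·5 + 1·4 + 2·4 + 7·4 = 125
Banff: 9·2 + 8·0 + 1·1 + 2·3 + 7·1 = 32
Kyoto: 9·4 + 8·3 + 1·2 + 2·1 + 7·3 = 85
Reykjavik: 9·0 + 8·4 + 1·0 + 2·5 + 7·5 = 77
Queenstown: 9·3 + 8·1 + 1·5 + 2·0 + 7·2 = 54
Porto: 9·1 + 8·2 + 1·3 + 2·2 + 7·0 = 32
Cape Town has the highest Borda score (125).

Cape Town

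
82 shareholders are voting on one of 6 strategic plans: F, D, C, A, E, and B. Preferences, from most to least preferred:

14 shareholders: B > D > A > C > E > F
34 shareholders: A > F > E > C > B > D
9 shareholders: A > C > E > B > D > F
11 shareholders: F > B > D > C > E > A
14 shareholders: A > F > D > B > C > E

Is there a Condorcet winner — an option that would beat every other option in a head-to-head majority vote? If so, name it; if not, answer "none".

A

A vs F: 71–11 for A.
A vs D: 57–25 for A.
A vs C: 71–11 for A.
A vs E: 71–11 for A.
A vs B: 57–25 for A.
A beats every other option head-to-head.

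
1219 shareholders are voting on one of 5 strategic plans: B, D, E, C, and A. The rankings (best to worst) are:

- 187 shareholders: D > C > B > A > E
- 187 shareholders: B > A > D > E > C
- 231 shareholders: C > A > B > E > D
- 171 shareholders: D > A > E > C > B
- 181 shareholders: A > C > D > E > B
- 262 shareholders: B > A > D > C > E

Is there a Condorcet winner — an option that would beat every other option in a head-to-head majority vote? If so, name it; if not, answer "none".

none

Checking pairwise contests:
C beats B 770–449.
B beats D 680–539.
B beats E 867–352.
D beats C 807–412.
B beats A 636–583.
Every option loses at least one head-to-head, so there is no Condorcet winner.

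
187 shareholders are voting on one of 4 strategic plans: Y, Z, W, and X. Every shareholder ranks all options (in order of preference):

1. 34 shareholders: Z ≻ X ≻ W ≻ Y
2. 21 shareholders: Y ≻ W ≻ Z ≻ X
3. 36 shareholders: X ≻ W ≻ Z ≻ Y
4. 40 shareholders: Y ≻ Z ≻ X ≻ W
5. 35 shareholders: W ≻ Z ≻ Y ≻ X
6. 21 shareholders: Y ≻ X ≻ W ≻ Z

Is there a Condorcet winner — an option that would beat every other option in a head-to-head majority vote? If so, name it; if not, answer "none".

none

Checking pairwise contests:
Z beats Y 105–82.
W beats Z 113–74.
X beats W 131–56.
Y beats X 117–70.
Every option loses at least one head-to-head, so there is no Condorcet winner.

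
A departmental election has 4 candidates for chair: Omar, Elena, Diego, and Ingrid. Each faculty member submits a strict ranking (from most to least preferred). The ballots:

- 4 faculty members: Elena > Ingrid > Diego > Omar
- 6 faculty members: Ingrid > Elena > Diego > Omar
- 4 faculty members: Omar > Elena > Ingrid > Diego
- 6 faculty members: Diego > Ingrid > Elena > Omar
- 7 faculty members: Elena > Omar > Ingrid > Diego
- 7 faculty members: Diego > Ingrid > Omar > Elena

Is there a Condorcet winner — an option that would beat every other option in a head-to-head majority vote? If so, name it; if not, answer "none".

Ingrid vs Omar: 23–11 for Ingrid.
Ingrid vs Elena: 19–15 for Ingrid.
Ingrid vs Diego: 21–13 for Ingrid.
Ingrid beats every other option head-to-head.

Ingrid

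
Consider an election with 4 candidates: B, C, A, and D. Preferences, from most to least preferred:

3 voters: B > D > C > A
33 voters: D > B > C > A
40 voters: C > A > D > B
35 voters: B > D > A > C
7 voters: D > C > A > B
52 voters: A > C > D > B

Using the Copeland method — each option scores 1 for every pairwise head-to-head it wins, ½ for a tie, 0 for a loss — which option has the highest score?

B: loses to C, A, and D → score 0.
C: beats B and D; loses to A → score 2.
A: beats B, C, and D → score 3.
D: beats B; loses to C and A → score 1.
A has the best pairwise record.

A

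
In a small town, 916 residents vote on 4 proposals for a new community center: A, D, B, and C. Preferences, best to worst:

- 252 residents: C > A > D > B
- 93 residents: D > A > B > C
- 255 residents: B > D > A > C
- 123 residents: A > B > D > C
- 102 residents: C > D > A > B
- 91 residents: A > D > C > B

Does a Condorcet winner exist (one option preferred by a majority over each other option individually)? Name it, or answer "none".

A

A vs D: 466–450 for A.
A vs B: 661–255 for A.
A vs C: 562–354 for A.
A beats every other option head-to-head.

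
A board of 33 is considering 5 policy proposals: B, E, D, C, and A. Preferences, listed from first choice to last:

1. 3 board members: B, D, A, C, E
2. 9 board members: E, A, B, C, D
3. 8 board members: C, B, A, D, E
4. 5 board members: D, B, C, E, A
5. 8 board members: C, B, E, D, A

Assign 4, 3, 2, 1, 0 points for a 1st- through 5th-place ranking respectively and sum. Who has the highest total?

B: 3·4 + 9·2 + 8·3 + 5·3 + 8·3 = 93
E: 3·0 + 9·4 + 8·0 + 5·1 + 8·2 = 57
D: 3·3 + 9·0 + 8·1 + 5·4 + 8·1 = 45
C: 3·1 + 9·1 + 8·4 + 5·2 + 8·4 = 86
A: 3·2 + 9·3 + 8·2 + 5·0 + 8·0 = 49
B has the highest Borda score (93).

B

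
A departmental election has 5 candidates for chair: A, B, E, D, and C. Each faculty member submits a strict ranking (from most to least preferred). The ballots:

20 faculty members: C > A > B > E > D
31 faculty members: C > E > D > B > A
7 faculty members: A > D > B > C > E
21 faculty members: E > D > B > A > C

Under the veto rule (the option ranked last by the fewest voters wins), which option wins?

B

Last-place votes: A 31, B 0, E 7, D 20, C 21.
B is ranked last by the fewest voters, so B wins.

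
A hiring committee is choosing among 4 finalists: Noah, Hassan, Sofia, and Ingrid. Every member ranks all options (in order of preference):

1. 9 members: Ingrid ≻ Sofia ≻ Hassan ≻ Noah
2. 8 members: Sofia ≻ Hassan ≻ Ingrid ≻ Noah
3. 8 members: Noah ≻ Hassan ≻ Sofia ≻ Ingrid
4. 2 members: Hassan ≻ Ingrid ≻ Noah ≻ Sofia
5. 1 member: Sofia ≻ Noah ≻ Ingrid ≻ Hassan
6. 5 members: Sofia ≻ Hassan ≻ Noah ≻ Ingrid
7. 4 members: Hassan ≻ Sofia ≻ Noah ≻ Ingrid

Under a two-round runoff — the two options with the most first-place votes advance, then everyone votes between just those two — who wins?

Round 1 first-place votes: Noah 8, Hassan 6, Sofia 14, Ingrid 9.
Sofia and Ingrid advance.
Runoff: Sofia is preferred to Ingrid by 26 voters; Ingrid by 11.
Sofia wins the runoff.

Sofia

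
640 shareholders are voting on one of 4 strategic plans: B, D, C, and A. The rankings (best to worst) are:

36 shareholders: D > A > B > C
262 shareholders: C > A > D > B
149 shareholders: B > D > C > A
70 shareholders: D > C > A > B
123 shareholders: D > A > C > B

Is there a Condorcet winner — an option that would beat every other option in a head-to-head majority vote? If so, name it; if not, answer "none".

D

D vs B: 491–149 for D.
D vs C: 378–262 for D.
D vs A: 378–262 for D.
D beats every other option head-to-head.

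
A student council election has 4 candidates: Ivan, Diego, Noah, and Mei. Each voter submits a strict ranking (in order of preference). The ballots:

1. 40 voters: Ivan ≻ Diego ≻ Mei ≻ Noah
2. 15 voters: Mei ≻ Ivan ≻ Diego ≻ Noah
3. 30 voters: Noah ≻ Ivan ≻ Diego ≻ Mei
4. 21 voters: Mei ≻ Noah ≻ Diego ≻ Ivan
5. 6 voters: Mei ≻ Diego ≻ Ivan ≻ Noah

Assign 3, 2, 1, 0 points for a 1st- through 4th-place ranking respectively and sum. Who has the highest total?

Ivan: 40·3 + 15·2 + 30·2 + 21·0 + 6·1 = 216
Diego: 40·2 + 15·1 + 30·1 + 21·1 + 6·2 = 158
Noah: 40·0 + 15·0 + 30·3 + 21·2 + 6·0 = 132
Mei: 40·1 + 15·3 + 30·0 + 21·3 + 6·3 = 166
Ivan has the highest Borda score (216).

Ivan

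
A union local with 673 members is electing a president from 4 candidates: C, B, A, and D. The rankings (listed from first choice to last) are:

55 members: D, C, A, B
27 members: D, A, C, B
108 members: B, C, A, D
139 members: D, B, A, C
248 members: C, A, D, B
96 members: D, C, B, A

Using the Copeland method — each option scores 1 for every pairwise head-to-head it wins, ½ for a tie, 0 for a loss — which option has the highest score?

C

C: beats B, A, and D → score 3.
B: beats A; loses to C and D → score 1.
A: beats D; loses to C and B → score 1.
D: beats B; loses to C and A → score 1.
C has the best pairwise record.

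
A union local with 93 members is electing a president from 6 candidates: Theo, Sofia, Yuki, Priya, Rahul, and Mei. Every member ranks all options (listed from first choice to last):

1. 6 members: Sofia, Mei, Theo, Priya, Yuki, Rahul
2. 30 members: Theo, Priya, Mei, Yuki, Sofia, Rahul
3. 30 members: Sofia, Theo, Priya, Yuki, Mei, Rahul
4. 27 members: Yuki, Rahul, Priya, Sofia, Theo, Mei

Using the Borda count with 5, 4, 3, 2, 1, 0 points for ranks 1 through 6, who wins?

Theo: 6·3 + 30·5 + 30·4 + 27·1 = 315
Sofia: 6·5 + 30·1 + 30·5 + 27·2 = 264
Yuki: 6·1 + 30·2 + 30·2 + 27·5 = 261
Priya: 6·2 + 30·4 + 30·3 + 27·3 = 303
Rahul: 6·0 + 30·0 + 30·0 + 27·4 = 108
Mei: 6·4 + 30·3 + 30·1 + 27·0 = 144
Theo has the highest Borda score (315).

Theo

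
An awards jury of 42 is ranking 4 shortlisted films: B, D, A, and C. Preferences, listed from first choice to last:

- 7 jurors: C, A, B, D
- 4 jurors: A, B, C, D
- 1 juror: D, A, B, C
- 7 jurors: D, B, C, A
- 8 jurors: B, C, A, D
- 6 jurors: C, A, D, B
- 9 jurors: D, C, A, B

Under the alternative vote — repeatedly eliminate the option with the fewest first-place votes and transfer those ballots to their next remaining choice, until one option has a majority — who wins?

Round 1: B 8, D 17, A 4, C 13. Eliminate A.
Round 2: B 12, D 17, C 13. Eliminate B.
Round 3: D 17, C 25. C has a majority.

C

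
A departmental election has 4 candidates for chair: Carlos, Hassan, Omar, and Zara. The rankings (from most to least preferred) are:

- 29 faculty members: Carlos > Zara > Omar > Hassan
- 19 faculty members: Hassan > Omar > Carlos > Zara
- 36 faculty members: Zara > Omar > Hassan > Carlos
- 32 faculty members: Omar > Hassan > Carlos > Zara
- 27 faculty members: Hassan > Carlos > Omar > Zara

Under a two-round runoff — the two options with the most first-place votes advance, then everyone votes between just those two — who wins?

Round 1 first-place votes: Carlos 29, Hassan 46, Omar 32, Zara 36.
Hassan and Zara advance.
Runoff: Hassan is preferred to Zara by 78 voters; Zara by 65.
Hassan wins the runoff.

Hassan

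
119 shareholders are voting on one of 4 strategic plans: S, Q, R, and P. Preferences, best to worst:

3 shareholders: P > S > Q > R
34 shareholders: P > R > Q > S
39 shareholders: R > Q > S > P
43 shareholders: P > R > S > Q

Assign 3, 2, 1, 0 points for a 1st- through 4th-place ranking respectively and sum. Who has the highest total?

S: 3·2 + 34·0 + 39·1 + 43·1 = 88
Q: 3·1 + 34·1 + 39·2 + 43·0 = 115
R: 3·0 + 34·2 + 39·3 + 43·2 = 271
P: 3·3 + 34·3 + 39·0 + 43·3 = 240
R has the highest Borda score (271).

R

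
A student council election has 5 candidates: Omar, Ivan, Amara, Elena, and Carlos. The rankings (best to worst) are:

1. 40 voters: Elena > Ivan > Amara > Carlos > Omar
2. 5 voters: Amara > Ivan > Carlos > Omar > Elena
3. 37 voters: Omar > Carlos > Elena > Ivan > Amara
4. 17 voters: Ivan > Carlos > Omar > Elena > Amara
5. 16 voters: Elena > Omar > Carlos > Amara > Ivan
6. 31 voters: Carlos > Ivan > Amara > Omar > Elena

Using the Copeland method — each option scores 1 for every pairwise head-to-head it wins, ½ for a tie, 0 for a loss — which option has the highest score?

Omar: beats Elena; loses to Ivan, Amara, and Carlos → score 1.
Ivan: beats Omar and Amara; loses to Elena and Carlos → score 2.
Amara: beats Omar; loses to Ivan, Elena, and Carlos → score 1.
Elena: beats Ivan and Amara; loses to Omar and Carlos → score 2.
Carlos: beats Omar, Ivan, Amara, and Elena → score 4.
Carlos has the best pairwise record.

Carlos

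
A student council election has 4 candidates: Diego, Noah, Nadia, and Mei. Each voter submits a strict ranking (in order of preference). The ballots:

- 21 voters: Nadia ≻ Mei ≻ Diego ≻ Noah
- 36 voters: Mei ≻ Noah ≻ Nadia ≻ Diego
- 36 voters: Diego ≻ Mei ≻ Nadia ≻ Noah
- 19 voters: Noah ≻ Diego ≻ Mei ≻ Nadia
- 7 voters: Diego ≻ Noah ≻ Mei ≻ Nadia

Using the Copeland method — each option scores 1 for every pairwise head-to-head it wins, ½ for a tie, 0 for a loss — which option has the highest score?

Diego: beats Noah, Nadia, and Mei → score 3.
Noah: beats Nadia; loses to Diego and Mei → score 1.
Nadia: loses to Diego, Noah, and Mei → score 0.
Mei: beats Noah and Nadia; loses to Diego → score 2.
Diego has the best pairwise record.

Diego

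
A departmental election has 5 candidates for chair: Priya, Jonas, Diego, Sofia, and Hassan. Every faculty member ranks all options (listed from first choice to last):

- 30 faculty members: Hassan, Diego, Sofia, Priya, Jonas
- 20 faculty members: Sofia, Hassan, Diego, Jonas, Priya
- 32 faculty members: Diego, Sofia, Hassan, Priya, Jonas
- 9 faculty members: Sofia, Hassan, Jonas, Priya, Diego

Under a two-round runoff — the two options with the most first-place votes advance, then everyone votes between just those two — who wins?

Round 1 first-place votes: Priya 0, Jonas 0, Diego 32, Sofia 29, Hassan 30.
Diego and Hassan advance.
Runoff: Diego is preferred to Hassan by 32 voters; Hassan by 59.
Hassan wins the runoff.

Hassan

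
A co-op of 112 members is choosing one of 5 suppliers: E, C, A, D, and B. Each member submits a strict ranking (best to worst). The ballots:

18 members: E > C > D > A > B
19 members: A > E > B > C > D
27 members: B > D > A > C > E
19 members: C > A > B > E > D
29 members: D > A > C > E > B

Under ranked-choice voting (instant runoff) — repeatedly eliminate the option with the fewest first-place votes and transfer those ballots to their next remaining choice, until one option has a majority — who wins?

C

Round 1: E 18, C 19, A 19, D 29, B 27. Eliminate E.
Round 2: C 37, A 19, D 29, B 27. Eliminate A.
Round 3: C 37, D 29, B 46. Eliminate D.
Round 4: C 66, B 46. C has a majority.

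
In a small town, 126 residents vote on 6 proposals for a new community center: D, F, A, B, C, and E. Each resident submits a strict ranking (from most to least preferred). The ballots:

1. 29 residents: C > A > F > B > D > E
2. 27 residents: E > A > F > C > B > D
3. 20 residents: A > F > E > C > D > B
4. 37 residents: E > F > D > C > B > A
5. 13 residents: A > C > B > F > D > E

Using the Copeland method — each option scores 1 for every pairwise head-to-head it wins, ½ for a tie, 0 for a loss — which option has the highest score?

E

D: loses to F, A, B, C, and E → score 0.
F: beats D, B, and C; loses to A and E → score 3.
A: beats D, F, and B; loses to C and E → score 3.
B: beats D; loses to F, A, C, and E → score 1.
C: beats D, A, and B; loses to F and E → score 3.
E: beats D, F, A, B, and C → score 5.
E has the best pairwise record.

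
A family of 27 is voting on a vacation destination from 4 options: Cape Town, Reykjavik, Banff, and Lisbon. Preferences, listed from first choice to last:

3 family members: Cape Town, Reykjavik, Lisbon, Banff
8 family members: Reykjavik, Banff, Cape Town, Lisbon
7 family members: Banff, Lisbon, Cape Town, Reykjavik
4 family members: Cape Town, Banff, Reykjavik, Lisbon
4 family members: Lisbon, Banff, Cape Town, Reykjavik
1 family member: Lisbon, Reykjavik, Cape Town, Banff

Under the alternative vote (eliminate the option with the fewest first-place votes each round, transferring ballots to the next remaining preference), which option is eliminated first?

Lisbon

Round 1: Cape Town 7, Reykjavik 8, Banff 7, Lisbon 5. Eliminate Lisbon.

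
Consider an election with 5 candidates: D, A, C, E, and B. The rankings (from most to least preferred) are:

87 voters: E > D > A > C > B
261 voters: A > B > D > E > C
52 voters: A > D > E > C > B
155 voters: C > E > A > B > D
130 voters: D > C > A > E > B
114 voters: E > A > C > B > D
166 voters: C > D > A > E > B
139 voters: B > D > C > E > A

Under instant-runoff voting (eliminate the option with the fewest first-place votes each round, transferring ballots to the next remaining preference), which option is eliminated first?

Round 1: D 130, A 313, C 321, E 201, B 139. Eliminate D.

D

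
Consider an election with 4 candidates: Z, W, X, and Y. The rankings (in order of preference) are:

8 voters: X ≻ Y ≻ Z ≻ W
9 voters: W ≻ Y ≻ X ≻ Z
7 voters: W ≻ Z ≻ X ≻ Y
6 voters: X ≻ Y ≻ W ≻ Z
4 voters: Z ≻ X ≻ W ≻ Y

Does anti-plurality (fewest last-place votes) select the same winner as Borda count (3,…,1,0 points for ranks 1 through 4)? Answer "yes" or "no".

Anti-plurality — last-place votes: Z 15, W 8, X 0, Y 11. Winner: X.
Borda — scores: Z 34, W 58, X 66, Y 46. Winner: X.
The two methods agree.

yes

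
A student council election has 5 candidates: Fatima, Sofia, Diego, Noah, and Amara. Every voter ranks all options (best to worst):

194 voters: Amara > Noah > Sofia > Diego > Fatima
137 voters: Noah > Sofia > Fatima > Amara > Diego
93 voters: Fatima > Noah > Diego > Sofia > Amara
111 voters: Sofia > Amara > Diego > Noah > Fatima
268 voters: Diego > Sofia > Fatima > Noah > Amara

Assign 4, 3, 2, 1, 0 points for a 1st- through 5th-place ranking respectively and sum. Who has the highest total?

Fatima: 194·0 + 137·2 + 93·4 + 111·0 + 268·2 = 1182
Sofia: 194·2 + 137·3 + 93·1 + 111·4 + 268·3 = 2140
Diego: 194·1 + 137·0 + 93·2 + 111·2 + 268·4 = 1674
Noah: 194·3 + 137·4 + 93·3 + 111·1 + 268·1 = 1788
Amara: 194·4 + 137·1 + 93·0 + 111·3 + 268·0 = 1246
Sofia has the highest Borda score (2140).

Sofia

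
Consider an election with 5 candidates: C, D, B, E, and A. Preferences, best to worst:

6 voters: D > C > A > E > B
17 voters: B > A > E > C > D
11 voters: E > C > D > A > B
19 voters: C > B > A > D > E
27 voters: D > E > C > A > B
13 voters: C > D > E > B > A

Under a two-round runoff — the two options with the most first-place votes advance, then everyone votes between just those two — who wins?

C

Round 1 first-place votes: C 32, D 33, B 17, E 11, A 0.
D and C advance.
Runoff: D is preferred to C by 33 voters; C by 60.
C wins the runoff.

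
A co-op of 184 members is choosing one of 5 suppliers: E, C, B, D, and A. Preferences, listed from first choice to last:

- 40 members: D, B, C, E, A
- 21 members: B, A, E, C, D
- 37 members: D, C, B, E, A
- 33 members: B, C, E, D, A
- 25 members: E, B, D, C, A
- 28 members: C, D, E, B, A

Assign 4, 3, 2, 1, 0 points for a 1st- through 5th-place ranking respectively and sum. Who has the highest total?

B

E: 40·1 + 21·2 + 37·1 + 33·2 + 25·4 + 28·2 = 341
C: 40·2 + 21·1 + 37·3 + 33·3 + 25·1 + 28·4 = 448
B: 40·3 + 21·4 + 37·2 + 33·4 + 25·3 + 28·1 = 513
D: 40·4 + 21·0 + 37·4 + 33·1 + 25·2 + 28·3 = 475
A: 40·0 + 21·3 + 37·0 + 33·0 + 25·0 + 28·0 = 63
B has the highest Borda score (513).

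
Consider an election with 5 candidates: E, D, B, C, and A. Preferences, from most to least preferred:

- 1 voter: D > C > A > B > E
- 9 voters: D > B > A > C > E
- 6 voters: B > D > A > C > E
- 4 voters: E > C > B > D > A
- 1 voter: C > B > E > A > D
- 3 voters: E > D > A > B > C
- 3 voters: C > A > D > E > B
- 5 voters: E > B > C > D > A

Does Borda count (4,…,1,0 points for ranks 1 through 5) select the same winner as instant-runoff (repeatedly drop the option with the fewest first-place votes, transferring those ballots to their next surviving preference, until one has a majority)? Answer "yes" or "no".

Borda — scores: E 53, D 82, B 81, C 56, A 48. Winner: D.
Instant-runoff — R1 E 12, D 10, B 6, C 4, A 0 (A out); R2 E 12, D 10, B 6, C 4 (C out); R3 E 12, D 13, B 7 (B out); R4 E 13, D 19 (D winner). Winner: D.
The two methods agree.

yes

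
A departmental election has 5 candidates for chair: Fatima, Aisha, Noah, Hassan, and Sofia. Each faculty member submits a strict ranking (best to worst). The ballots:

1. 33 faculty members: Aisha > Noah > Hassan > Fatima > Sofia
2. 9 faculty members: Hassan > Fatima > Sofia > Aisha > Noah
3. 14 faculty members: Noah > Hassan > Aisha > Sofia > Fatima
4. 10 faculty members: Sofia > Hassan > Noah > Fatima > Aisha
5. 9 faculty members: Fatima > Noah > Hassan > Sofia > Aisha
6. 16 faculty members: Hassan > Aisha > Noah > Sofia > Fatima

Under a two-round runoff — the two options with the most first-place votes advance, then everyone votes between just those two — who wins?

Hassan

Round 1 first-place votes: Fatima 9, Aisha 33, Noah 14, Hassan 25, Sofia 10.
Aisha and Hassan advance.
Runoff: Aisha is preferred to Hassan by 33 voters; Hassan by 58.
Hassan wins the runoff.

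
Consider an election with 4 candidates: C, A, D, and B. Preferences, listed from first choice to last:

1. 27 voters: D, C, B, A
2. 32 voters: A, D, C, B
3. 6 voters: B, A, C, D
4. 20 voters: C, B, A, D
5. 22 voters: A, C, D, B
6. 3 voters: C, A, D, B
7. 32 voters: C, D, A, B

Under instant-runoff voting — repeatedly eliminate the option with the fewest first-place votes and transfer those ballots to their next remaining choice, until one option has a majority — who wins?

Round 1: C 55, A 54, D 27, B 6. Eliminate B.
Round 2: C 55, A 60, D 27. Eliminate D.
Round 3: C 82, A 60. C has a majority.

C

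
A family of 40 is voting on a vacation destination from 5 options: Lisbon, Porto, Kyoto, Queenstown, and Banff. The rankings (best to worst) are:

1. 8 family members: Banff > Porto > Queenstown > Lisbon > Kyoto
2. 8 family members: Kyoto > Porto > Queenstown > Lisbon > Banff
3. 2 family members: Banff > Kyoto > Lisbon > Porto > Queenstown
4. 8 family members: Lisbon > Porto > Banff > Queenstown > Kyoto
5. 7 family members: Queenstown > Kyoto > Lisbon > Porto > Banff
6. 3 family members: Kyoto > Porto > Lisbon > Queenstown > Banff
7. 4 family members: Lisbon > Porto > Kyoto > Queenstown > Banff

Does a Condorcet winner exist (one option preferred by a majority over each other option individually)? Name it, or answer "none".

Checking pairwise contests:
Queenstown beats Lisbon 23–17.
Lisbon beats Porto 21–19.
Queenstown beats Kyoto 23–17.
Porto beats Queenstown 33–7.
Lisbon beats Banff 30–10.
Every option loses at least one head-to-head, so there is no Condorcet winner.

none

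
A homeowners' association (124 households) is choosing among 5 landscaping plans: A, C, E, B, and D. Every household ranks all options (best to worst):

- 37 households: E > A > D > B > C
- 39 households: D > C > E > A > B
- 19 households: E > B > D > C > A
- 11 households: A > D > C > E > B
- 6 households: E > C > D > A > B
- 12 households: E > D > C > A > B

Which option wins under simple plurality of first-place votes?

E

First-place votes: A 11, C 0, E 74, B 0, D 39.
E has the most first-place votes.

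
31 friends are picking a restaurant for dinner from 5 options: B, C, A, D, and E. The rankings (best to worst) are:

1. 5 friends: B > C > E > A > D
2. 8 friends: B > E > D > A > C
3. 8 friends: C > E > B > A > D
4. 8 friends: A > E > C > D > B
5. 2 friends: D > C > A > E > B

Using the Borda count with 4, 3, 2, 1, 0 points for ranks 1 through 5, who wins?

B: 5·4 + 8·4 + 8·2 + 8·0 + 2·0 = 68
C: 5·3 + 8·0 + 8·4 + 8·2 + 2·3 = 69
A: 5·1 + 8·1 + 8·1 + 8·4 + 2·2 = 57
D: 5·0 + 8·2 + 8·0 + 8·1 + 2·4 = 32
E: 5·2 + 8·3 + 8·3 + 8·3 + 2·1 = 84
E has the highest Borda score (84).

E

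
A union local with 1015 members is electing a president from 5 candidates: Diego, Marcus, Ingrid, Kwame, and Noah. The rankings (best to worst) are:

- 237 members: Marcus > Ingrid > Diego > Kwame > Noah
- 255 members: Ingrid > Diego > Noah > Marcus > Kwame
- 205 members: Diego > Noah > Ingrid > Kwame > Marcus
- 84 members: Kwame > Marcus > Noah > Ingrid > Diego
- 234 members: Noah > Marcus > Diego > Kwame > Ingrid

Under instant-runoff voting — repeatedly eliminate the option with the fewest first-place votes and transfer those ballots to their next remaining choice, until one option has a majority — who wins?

Noah

Round 1: Diego 205, Marcus 237, Ingrid 255, Kwame 84, Noah 234. Eliminate Kwame.
Round 2: Diego 205, Marcus 321, Ingrid 255, Noah 234. Eliminate Diego.
Round 3: Marcus 321, Ingrid 255, Noah 439. Eliminate Ingrid.
Round 4: Marcus 321, Noah 694. Noah has a majority.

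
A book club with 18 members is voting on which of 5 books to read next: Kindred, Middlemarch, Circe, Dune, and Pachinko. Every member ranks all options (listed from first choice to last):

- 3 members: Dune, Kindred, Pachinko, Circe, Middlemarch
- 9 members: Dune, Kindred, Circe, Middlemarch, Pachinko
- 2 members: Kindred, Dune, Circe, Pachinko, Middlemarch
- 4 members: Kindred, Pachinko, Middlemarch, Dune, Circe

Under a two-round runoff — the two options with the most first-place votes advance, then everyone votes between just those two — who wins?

Dune

Round 1 first-place votes: Kindred 6, Middlemarch 0, Circe 0, Dune 12, Pachinko 0.
Dune and Kindred advance.
Runoff: Dune is preferred to Kindred by 12 voters; Kindred by 6.
Dune wins the runoff.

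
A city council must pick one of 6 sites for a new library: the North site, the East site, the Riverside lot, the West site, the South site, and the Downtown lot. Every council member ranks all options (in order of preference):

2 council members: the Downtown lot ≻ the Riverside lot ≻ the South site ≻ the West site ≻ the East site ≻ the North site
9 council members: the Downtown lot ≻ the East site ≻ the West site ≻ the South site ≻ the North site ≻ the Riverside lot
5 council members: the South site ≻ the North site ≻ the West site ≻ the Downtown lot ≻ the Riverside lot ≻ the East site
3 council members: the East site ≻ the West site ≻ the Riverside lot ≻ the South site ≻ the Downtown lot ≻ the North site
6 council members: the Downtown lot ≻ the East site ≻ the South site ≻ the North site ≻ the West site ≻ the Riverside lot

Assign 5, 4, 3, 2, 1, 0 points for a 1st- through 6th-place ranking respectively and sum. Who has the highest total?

the Downtown lot

the North site: 2·0 + 9·1 + 5·4 + 3·0 + 6·2 = 41
the East site: 2·1 + 9·4 + 5·0 + 3·5 + 6·4 = 77
the Riverside lot: 2·4 + 9·0 + 5·1 + 3·3 + 6·0 = 22
the West site: 2·2 + 9·3 + 5·3 + 3·4 + 6·1 = 64
the South site: 2·3 + 9·2 + 5·5 + 3·2 + 6·3 = 73
the Downtown lot: 2·5 + 9·5 + 5·2 + 3·1 + 6·5 = 98
the Downtown lot has the highest Borda score (98).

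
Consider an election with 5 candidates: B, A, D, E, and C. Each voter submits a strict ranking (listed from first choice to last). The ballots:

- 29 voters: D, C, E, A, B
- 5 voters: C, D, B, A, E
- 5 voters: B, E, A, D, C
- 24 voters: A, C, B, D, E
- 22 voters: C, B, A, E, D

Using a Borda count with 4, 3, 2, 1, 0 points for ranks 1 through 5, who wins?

B: 29·0 + 5·2 + 5·4 + 24·2 + 22·3 = 144
A: 29·1 + 5·1 + 5·2 + 24·4 + 22·2 = 184
D: 29·4 + 5·3 + 5·1 + 24·1 + 22·0 = 160
E: 29·2 + 5·0 + 5·3 + 24·0 + 22·1 = 95
C: 29·3 + 5·4 + 5·0 + 24·3 + 22·4 = 267
C has the highest Borda score (267).

C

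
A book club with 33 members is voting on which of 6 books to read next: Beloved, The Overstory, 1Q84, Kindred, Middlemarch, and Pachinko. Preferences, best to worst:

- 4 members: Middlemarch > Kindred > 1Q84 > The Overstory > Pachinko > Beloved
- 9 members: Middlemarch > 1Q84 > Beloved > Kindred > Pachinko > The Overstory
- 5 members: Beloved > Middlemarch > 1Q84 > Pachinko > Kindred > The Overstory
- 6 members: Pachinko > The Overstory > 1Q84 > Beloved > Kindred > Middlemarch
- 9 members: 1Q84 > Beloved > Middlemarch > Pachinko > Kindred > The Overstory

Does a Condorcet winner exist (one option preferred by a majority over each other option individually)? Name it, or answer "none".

Checking pairwise contests:
1Q84 beats Beloved 28–5.
Beloved beats The Overstory 23–10.
Middlemarch beats 1Q84 18–15.
Beloved beats Kindred 29–4.
Beloved beats Middlemarch 20–13.
Beloved beats Pachinko 23–10.
Every option loses at least one head-to-head, so there is no Condorcet winner.

none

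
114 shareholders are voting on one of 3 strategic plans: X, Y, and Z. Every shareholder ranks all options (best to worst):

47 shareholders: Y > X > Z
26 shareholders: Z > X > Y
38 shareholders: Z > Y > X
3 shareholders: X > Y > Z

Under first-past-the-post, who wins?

First-place votes: X 3, Y 47, Z 64.
Z has the most first-place votes.

Z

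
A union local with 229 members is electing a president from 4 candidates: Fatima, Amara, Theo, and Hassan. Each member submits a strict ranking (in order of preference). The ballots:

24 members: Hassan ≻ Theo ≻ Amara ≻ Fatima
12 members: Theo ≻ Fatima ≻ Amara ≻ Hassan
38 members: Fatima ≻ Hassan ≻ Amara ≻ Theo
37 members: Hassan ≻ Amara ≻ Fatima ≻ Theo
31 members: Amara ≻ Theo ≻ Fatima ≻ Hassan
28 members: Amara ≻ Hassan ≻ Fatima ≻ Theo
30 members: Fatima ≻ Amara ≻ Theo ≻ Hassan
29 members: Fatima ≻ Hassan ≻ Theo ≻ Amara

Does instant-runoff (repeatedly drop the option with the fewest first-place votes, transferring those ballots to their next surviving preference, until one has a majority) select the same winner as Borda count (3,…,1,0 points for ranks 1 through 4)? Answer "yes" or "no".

yes

Instant-runoff — R1 Fatima 97, Amara 59, Theo 12, Hassan 61 (Theo out); R2 Fatima 109, Amara 59, Hassan 61 (Amara out); R3 Fatima 140, Hassan 89 (Fatima winner). Winner: Fatima.
Borda — scores: Fatima 411, Amara 385, Theo 205, Hassan 373. Winner: Fatima.
The two methods agree.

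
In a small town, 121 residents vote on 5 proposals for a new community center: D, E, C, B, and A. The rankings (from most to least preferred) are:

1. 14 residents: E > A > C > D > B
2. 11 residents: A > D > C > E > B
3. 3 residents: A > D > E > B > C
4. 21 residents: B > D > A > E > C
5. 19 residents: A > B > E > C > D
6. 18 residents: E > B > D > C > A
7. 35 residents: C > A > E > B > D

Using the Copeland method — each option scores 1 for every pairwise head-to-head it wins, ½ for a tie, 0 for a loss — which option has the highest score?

D: loses to E, C, B, and A → score 0.
E: beats D, C, and B; loses to A → score 3.
C: beats D; loses to E, B, and A → score 1.
B: beats D and C; loses to E and A → score 2.
A: beats D, E, C, and B → score 4.
A has the best pairwise record.

A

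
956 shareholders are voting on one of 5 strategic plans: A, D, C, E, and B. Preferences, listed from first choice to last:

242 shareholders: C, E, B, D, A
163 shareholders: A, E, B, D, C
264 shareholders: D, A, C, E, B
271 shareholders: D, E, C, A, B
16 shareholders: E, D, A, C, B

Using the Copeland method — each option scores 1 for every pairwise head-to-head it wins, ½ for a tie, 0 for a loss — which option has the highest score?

D

A: beats B; loses to D, C, and E → score 1.
D: beats A, C, E, and B → score 4.
C: beats A, E, and B; loses to D → score 3.
E: beats A and B; loses to D and C → score 2.
B: loses to A, D, C, and E → score 0.
D has the best pairwise record.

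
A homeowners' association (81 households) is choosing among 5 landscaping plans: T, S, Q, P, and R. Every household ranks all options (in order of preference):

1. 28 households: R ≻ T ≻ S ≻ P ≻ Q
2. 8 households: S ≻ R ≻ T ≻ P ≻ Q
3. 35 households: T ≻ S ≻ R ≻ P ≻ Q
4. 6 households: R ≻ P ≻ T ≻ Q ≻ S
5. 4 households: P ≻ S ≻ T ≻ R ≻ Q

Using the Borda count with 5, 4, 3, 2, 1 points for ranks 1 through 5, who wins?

T: 28·4 + 8·3 + 35·5 + 6·3 + 4·3 = 341
S: 28·3 + 8·5 + 35·4 + 6·1 + 4·4 = 286
Q: 28·1 + 8·1 + 35·1 + 6·2 + 4·1 = 87
P: 28·2 + 8·2 + 35·2 + 6·4 + 4·5 = 186
R: 28·5 + 8·4 + 35·3 + 6·5 + 4·2 = 315
T has the highest Borda score (341).

T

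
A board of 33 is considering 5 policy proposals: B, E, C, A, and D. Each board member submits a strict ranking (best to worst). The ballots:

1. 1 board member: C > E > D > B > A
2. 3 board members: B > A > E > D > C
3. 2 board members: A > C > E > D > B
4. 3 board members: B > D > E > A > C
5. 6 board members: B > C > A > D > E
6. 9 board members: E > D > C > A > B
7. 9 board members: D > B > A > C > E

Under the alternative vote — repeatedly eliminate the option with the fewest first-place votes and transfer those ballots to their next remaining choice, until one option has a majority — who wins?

Round 1: B 12, E 9, C 1, A 2, D 9. Eliminate C.
Round 2: B 12, E 10, A 2, D 9. Eliminate A.
Round 3: B 12, E 12, D 9. Eliminate D.
Round 4: B 21, E 12. B has a majority.

B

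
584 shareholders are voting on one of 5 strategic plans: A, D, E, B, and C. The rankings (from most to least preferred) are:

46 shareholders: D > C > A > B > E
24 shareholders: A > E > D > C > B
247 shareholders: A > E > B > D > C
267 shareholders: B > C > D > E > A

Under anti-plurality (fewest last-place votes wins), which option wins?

Last-place votes: A 267, D 0, E 46, B 24, C 247.
D is ranked last by the fewest voters, so D wins.

D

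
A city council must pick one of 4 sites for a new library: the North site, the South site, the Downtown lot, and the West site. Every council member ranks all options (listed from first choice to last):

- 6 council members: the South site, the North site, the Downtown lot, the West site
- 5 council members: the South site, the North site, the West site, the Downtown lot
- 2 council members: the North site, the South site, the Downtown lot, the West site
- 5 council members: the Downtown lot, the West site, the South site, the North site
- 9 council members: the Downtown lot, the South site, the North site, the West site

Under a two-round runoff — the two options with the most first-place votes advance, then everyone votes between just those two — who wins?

Round 1 first-place votes: the North site 2, the South site 11, the Downtown lot 14, the West site 0.
the Downtown lot and the South site advance.
Runoff: the Downtown lot is preferred to the South site by 14 voters; the South site by 13.
the Downtown lot wins the runoff.

the Downtown lot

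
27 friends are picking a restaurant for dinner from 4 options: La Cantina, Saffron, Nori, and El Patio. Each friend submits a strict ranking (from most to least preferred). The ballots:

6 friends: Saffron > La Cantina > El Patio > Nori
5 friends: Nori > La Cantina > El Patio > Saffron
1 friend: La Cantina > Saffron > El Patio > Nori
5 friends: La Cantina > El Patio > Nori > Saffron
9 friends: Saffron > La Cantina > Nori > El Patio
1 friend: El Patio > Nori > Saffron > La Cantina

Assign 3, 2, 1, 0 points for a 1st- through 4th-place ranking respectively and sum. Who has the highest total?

La Cantina

La Cantina: 6·2 + 5·2 + 1·3 + 5·3 + 9·2 + 1·0 = 58
Saffron: 6·3 + 5·0 + 1·2 + 5·0 + 9·3 + 1·1 = 48
Nori: 6·0 + 5·3 + 1·0 + 5·1 + 9·1 + 1·2 = 31
El Patio: 6·1 + 5·1 + 1·1 + 5·2 + 9·0 + 1·3 = 25
La Cantina has the highest Borda score (58).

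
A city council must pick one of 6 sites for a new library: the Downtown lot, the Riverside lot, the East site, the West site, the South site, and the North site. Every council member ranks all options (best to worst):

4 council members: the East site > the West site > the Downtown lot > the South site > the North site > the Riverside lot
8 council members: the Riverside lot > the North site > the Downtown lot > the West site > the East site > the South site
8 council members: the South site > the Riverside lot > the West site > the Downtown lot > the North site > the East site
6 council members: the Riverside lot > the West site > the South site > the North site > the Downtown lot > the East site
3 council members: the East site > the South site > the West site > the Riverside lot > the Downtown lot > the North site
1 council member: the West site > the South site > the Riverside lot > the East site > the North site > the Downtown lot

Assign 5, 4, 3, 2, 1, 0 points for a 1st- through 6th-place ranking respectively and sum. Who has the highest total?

the Downtown lot: 4·3 + 8·3 + 8·2 + 6·1 + 3·1 + 1·0 = 61
the Riverside lot: 4·0 + 8·5 + 8·4 + 6·5 + 3·2 + 1·3 = 111
the East site: 4·5 + 8·1 + 8·0 + 6·0 + 3·5 + 1·2 = 45
the West site: 4·4 + 8·2 + 8·3 + 6·4 + 3·3 + 1·5 = 94
the South site: 4·2 + 8·0 + 8·5 + 6·3 + 3·4 + 1·4 = 82
the North site: 4·1 + 8·4 + 8·1 + 6·2 + 3·0 + 1·1 = 57
the Riverside lot has the highest Borda score (111).

the Riverside lot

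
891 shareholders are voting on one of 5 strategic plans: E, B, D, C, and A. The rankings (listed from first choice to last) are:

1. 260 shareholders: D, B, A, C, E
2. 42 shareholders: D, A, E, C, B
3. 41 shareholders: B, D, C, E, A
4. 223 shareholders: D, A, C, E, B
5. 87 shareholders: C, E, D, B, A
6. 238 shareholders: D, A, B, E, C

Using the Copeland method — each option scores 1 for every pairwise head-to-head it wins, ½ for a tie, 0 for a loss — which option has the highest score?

E: loses to B, D, C, and A → score 0.
B: beats E and C; loses to D and A → score 2.
D: beats E, B, C, and A → score 4.
C: beats E; loses to B, D, and A → score 1.
A: beats E, B, and C; loses to D → score 3.
D has the best pairwise record.

D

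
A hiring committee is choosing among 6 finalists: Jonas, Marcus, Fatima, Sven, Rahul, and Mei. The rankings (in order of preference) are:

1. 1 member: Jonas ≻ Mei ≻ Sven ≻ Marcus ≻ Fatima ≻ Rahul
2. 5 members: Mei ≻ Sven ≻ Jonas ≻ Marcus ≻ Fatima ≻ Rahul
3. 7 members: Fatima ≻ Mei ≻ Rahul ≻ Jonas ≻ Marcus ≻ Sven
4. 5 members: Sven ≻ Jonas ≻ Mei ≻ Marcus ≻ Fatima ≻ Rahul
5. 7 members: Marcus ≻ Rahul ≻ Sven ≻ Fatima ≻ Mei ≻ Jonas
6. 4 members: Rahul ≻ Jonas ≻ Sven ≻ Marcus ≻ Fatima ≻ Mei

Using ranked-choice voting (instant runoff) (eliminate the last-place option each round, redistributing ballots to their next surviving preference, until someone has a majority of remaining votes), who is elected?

Sven

Round 1: Jonas 1, Marcus 7, Fatima 7, Sven 5, Rahul 4, Mei 5. Eliminate Jonas.
Round 2: Marcus 7, Fatima 7, Sven 5, Rahul 4, Mei 6. Eliminate Rahul.
Round 3: Marcus 7, Fatima 7, Sven 9, Mei 6. Eliminate Mei.
Round 4: Marcus 7, Fatima 7, Sven 15. Sven has a majority.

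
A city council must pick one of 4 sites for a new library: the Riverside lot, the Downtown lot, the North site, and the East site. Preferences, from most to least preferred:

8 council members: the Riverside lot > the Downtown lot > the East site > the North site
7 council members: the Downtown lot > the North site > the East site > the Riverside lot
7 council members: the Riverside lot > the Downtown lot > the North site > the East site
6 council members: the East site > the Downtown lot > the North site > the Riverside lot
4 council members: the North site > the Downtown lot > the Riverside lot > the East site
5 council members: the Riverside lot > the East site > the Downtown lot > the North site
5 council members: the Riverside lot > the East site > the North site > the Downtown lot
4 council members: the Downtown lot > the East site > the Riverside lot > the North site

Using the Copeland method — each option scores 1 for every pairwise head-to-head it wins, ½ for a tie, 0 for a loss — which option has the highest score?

the Riverside lot: beats the Downtown lot, the North site, and the East site → score 3.
the Downtown lot: beats the North site and the East site; loses to the Riverside lot → score 2.
the North site: loses to the Riverside lot, the Downtown lot, and the East site → score 0.
the East site: beats the North site; loses to the Riverside lot and the Downtown lot → score 1.
the Riverside lot has the best pairwise record.

the Riverside lot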